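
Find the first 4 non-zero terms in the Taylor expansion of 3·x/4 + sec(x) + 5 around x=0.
5·x^4/24 + x^2/2 + 3·x/4 + 6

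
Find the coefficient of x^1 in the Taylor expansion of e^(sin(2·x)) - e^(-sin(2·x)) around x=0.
Expand to order 1: e^(sin(2·x)) - e^(-sin(2·x)) = 4·x + O(x^2).
The coefficient of x^1 is 4.

Final answer: 4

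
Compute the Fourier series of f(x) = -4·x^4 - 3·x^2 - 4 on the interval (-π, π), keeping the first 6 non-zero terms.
(-180 + 32·π^2)·cos(x) + (9 - 8·π^2)·cos(2·x) + (-28/27 + 32·π^2/9)·cos(3·x) - 2·π^2·cos(4·x) + (108/625 + 32·π^2/25)·cos(5·x) - 4·π^4/5 - π^2 - 4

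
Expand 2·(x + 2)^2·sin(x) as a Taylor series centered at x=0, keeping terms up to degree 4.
-4·x^4/3 + 2·x^3/3 + 8·x^2 + 8·x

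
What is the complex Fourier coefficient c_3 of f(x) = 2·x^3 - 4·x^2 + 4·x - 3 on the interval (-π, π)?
Compute the real Fourier coefficients first: a_3 = 16/9, b_3 = 16/9 + 4·π^2/3.
Then c_3 = (a_3 − i·b_3)/2 = 8/9 - 2·i·π^2/3 - 8·i/9.

Final answer: 8/9 - 2·i·π^2/3 - 8·i/9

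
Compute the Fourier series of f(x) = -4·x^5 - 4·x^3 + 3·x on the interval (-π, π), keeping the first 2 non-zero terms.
(-906 - 8·π^4 + 152·π^2)·sin(x) + (-16·π^2 + 21 + 4·π^4)·sin(2·x)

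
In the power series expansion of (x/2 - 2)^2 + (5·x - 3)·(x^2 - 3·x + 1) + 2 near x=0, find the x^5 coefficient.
Expand to order 5: (x/2 - 2)^2 + (5·x - 3)·(x^2 - 3·x + 1) + 2 = 5·x^3 - 71·x^2/4 + 12·x + 3 + O(x^6).
The coefficient of x^5 is 0.

Final answer: 0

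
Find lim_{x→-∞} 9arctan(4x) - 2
Evaluate the dominant behaviour as x → -∞; each term tends to a finite value or vanishes.
Limit = -9·π/2 - 2.

Final answer: -9·π/2 - 2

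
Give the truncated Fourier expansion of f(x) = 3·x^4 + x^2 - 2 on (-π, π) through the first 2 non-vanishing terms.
(140 - 24·π^2)·cos(x) - 2 + π^2/3 + 3·π^4/5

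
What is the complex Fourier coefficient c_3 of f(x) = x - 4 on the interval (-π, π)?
Compute the real Fourier coefficients first: a_3 = 0, b_3 = 2/3.
Then c_3 = (a_3 − i·b_3)/2 = -i/3.

Final answer: -i/3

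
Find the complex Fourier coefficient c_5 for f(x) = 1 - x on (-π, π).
Compute the real Fourier coefficients first: a_5 = 0, b_5 = -2/5.
Then c_5 = (a_5 − i·b_5)/2 = i/5.

Final answer: i/5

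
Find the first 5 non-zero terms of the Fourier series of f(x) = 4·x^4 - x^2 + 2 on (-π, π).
(196 - 32·π^2)·cos(x) + (-13 + 8·π^2)·cos(2·x) + (76/27 - 32·π^2/9)·cos(3·x) + (-1 + 2·π^2)·cos(4·x) - π^2/3 + 2 + 4·π^4/5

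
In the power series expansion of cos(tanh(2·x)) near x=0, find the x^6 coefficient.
Expand to order 6: cos(tanh(2·x)) = -236·x^6/15 + 6·x^4 - 2·x^2 + 1 + O(x^7).
The coefficient of x^6 is -236/15.

Final answer: -236/15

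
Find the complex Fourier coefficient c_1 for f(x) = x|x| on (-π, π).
Compute the real Fourier coefficients first: a_1 = 0, b_1 = (-8 + 2·π^2)/π.
Then c_1 = (a_1 − i·b_1)/2 = -i·π + 4·i/π.

Final answer: -i·π + 4·i/π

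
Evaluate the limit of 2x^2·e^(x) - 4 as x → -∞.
The product is a 0·∞ indeterminate form at x → -∞.
Rewrite the product as 2x^2 / e^(-x) (an ∞/∞ form) and apply L'Hôpital, or use the standard hierarchy e^(|x|) ≫ |x^2| as x → -∞.
The indeterminate product → 0, so the limit = -4.

Final answer: -4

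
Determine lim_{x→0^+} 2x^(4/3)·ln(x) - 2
The product is a 0·∞ indeterminate form at x → 0⁺.
Rewrite the product as 2·ln(x) / x^(-4/3) and apply L'Hôpital, or use the standard hierarchy x^(-4/3) ≫ |ln x| as x → 0⁺.
The indeterminate product → 0, so the limit = -2.

Final answer: -2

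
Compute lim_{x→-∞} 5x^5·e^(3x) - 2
The product is a 0·∞ indeterminate form at x → -∞.
Rewrite the product as 5x^5 / e^(-3x) (an ∞/∞ form) and apply L'Hôpital, or use the standard hierarchy e^(3|x|) ≫ |x^5| as x → -∞.
The indeterminate product → 0, so the limit = -2.

Final answer: -2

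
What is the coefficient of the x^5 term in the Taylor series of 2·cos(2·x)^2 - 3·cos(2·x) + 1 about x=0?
Expand to order 5: 2·cos(2·x)^2 - 3·cos(2·x) + 1 = 26·x^4/3 - 2·x^2 + O(x^6).
The coefficient of x^5 is 0.

Final answer: 0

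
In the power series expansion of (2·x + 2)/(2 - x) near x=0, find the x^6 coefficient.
Expand to order 6: (2·x + 2)/(2 - x) = 3·x^6/64 + 3·x^5/32 + 3·x^4/16 + 3·x^3/8 + 3·x^2/4 + 3·x/2 + 1 + O(x^7).
The coefficient of x^6 is 3/64.

Final answer: 3/64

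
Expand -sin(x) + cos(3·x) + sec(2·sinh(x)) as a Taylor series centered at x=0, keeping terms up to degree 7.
x^7/5040 + 1613·x^6/240 - x^5/120 + 59·x^4/8 + x^3/6 - 5·x^2/2 - x + 2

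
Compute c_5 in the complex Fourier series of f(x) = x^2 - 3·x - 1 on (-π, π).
Compute the real Fourier coefficients first: a_5 = -4/25, b_5 = -6/5.
Then c_5 = (a_5 − i·b_5)/2 = -2/25 + 3·i/5.

Final answer: -2/25 + 3·i/5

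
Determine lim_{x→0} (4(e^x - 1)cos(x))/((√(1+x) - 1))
Both numerator and denominator → 0 as x → 0; this is a 0/0 indeterminate form.
Expand each to leading order near x = 0: numerator ~ 4·x, denominator ~ x/2.
The limit of the ratio is 8.

Final answer: 8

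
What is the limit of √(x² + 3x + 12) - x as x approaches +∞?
As x → +∞: multiply by the conjugate to get (3x+12)/(√(x²+3x+12)+x); the denominator ~ 2x, so the limit is 3/2.
Limit = 3/2.

Final answer: 3/2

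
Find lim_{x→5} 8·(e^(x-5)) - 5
Direct substitution at x = 5 gives 3.

Final answer: 3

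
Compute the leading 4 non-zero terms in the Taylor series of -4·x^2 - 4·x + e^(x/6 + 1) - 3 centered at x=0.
e·x^3/1296 + x^2·(-4 + e/72) + x·(-4 + e/6) - 3 + e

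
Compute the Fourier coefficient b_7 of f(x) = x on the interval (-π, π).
b_7 = (1/π) ∫_{-π}^{π} f(x)·sin(7x) dx.
Evaluate the integral (use parity and integration by parts as needed): b_7 = 2/7.

Final answer: 2/7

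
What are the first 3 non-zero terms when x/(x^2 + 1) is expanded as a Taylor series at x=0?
x^5 - x^3 + x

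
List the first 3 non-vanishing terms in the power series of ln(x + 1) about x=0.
x^3/3 - x^2/2 + x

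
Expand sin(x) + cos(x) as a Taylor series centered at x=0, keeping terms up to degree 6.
-x^6/720 + x^5/120 + x^4/24 - x^3/6 - x^2/2 + x + 1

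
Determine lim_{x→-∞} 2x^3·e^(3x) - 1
The product is a 0·∞ indeterminate form at x → -∞.
Rewrite the product as 2x^3 / e^(-3x) (an ∞/∞ form) and apply L'Hôpital, or use the standard hierarchy e^(3|x|) ≫ |x^3| as x → -∞.
The indeterminate product → 0, so the limit = -1.

Final answer: -1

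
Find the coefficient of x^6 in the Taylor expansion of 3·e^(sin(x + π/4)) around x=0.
11·e^(√(2)/2)/384 + 101·√(2)·e^(√(2)/2)/1920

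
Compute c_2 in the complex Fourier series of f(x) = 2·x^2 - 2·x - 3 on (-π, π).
Compute the real Fourier coefficients first: a_2 = 2, b_2 = 2.
Then c_2 = (a_2 − i·b_2)/2 = 1 - i.

Final answer: 1 - i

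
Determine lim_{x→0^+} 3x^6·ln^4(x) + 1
The product is a 0·∞ indeterminate form at x → 0⁺.
Rewrite the product as 3·ln^4(x) / x^(-6) and apply L'Hôpital, or use the standard hierarchy x^(-6) ≫ |ln x|^4 as x → 0⁺.
The indeterminate product → 0, so the limit = 1.

Final answer: 1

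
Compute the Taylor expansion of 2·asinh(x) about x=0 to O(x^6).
3·x^5/20 - x^3/3 + 2·x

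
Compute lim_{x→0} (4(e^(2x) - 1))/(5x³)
Both numerator and denominator → 0 as x → 0; this is a 0/0 indeterminate form.
Expand each to leading order near x = 0: numerator ~ 8·x, denominator ~ 5·x^3.
The limit of the ratio is ∞.

Final answer: ∞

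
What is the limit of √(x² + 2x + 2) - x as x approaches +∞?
This is an ∞ − ∞ indeterminate form.
Multiply and divide by the conjugate √(x²+2x + 2) + x; the x² terms cancel, leaving (2x + 2)/(√(x²+2x + 2)+x) → 2/2 = 1.
Limit = 1.

Final answer: 1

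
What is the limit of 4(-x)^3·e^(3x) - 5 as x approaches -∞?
The product is a 0·∞ indeterminate form at x → -∞.
Rewrite the product as 4(-x)^3 / e^(-3x) (an ∞/∞ form) and apply L'Hôpital, or use the standard hierarchy e^(3|x|) ≫ |(-x)^3| as x → -∞.
The indeterminate product → 0, so the limit = -5.

Final answer: -5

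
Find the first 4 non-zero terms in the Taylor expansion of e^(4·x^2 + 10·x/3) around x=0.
1580·x^3/81 + 86·x^2/9 + 10·x/3 + 1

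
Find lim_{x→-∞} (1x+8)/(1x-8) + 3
Evaluate the dominant behaviour as x → -∞; each term tends to a finite value or vanishes.
Limit = 4.

Final answer: 4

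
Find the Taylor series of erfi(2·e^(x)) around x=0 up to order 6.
244297·x^6·e^(4)/(180·√(π)) + 16321·x^5·e^(4)/(30·√(π)) + 1193·x^4·e^(4)/(6·√(π)) + 194·x^3·e^(4)/(3·√(π)) + 18·x^2·e^(4)/√(π) + 4·x·e^(4)/√(π) + erfi(2)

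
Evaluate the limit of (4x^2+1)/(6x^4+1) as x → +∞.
This is an ∞/∞ indeterminate form as x → +∞.
Divide numerator and denominator by x^4 and let the lower-order terms vanish; the numerator's degree 2 is below the denominator's degree 4, so the quotient → 0.
Limit = 0.

Final answer: 0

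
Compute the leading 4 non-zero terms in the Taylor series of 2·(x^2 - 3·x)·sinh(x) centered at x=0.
x^5/3 - x^4 + 2·x^3 - 6·x^2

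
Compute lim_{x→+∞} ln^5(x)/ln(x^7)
This is an ∞/∞ indeterminate form as x → +∞.
Write ln(x^7) = 7·ln(x), reducing the quotient to ln^4(x)/7 → ∞.
Limit = ∞.

Final answer: ∞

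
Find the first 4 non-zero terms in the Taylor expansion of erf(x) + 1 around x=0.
x^5/(5·√(π)) - 2·x^3/(3·√(π)) + 2·x/√(π) + 1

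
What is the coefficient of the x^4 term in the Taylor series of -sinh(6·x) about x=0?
Expand to order 4: -sinh(6·x) = -36·x^3 - 6·x + O(x^5).
The coefficient of x^4 is 0.

Final answer: 0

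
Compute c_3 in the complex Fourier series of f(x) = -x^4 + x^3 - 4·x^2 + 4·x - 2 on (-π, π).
Compute the real Fourier coefficients first: a_3 = 32/27 + 8·π^2/9, b_3 = 20/9 + 2·π^2/3.
Then c_3 = (a_3 − i·b_3)/2 = 16/27 + 4·π^2/9 - i·π^2/3 - 10·i/9.

Final answer: 16/27 + 4·π^2/9 - i·π^2/3 - 10·i/9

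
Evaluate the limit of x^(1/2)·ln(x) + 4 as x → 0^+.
The product is a 0·∞ indeterminate form at x → 0⁺.
Rewrite the product as ln(x) / x^(-1/2) and apply L'Hôpital, or use the standard hierarchy x^(-1/2) ≫ |ln x| as x → 0⁺.
The indeterminate product → 0, so the limit = 4.

Final answer: 4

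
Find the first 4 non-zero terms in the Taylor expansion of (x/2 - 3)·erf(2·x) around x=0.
-8·x^4/(3·√(π)) + 16·x^3/√(π) + 2·x^2/√(π) - 12·x/√(π)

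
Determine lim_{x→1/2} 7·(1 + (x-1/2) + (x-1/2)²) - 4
Direct substitution at x = 1/2 gives 3.

Final answer: 3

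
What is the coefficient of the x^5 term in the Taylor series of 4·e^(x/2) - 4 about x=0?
Expand to order 5: 4·e^(x/2) - 4 = x^5/960 + x^4/96 + x^3/12 + x^2/2 + 2·x + O(x^6).
The coefficient of x^5 is 1/960.

Final answer: 1/960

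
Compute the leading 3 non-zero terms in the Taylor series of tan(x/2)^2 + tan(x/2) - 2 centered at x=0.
x^2/4 + x/2 - 2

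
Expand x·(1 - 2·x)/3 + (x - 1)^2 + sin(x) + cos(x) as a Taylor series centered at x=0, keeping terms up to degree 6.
-x^6/720 + x^5/120 + x^4/24 - x^3/6 - x^2/6 - 2·x/3 + 2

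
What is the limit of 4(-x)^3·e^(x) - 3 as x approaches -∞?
The product is a 0·∞ indeterminate form at x → -∞.
Rewrite the product as 4(-x)^3 / e^(-x) (an ∞/∞ form) and apply L'Hôpital, or use the standard hierarchy e^(|x|) ≫ |(-x)^3| as x → -∞.
The indeterminate product → 0, so the limit = -3.

Final answer: -3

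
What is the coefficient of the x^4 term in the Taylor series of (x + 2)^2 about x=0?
Expand to order 4: (x + 2)^2 = x^2 + 4·x + 4 + O(x^5).
The coefficient of x^4 is 0.

Final answer: 0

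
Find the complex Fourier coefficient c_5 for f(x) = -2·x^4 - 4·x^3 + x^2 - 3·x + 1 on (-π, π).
Compute the real Fourier coefficients first: a_5 = -196/625 + 16·π^2/25, b_5 = -8·π^2/5 - 102/125.
Then c_5 = (a_5 − i·b_5)/2 = -98/625 + 8·π^2/25 + 51·i/125 + 4·i·π^2/5.

Final answer: -98/625 + 8·π^2/25 + 51·i/125 + 4·i·π^2/5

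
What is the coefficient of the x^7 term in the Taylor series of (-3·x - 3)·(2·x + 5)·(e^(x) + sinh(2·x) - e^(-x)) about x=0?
Expand to order 7: (-3·x - 3)·(2·x + 5)·(e^(x) + sinh(2·x) - e^(-x)) = -1753·x^7/840 - 119·x^6/20 - 57·x^5/4 - 35·x^4 - 49·x^3 - 84·x^2 - 60·x + O(x^8).
The coefficient of x^7 is -1753/840.

Final answer: -1753/840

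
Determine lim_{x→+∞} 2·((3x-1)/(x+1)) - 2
Evaluate the dominant behaviour as x → +∞; each term tends to a finite value or vanishes.
Limit = 4.

Final answer: 4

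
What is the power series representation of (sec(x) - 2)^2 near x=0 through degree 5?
-x^4/6 - x^2 + 1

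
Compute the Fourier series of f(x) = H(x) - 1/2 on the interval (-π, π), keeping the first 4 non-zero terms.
2·sin(x)/π + 2·sin(3·x)/(3·π) + 2·sin(5·x)/(5·π) + 2·sin(7·x)/(7·π)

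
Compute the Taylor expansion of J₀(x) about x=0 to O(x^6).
x^4/64 - x^2/4 + 1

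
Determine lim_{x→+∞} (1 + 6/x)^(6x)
As x → +∞: write (1 + 6/x)^(6x) = ((1 + 6/x)^x)^6 → (e^6)^6 = e^36.
Limit = e^(36).

Final answer: e^(36)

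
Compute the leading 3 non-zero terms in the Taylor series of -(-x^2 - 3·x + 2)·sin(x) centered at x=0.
4·x^3/3 + 3·x^2 - 2·x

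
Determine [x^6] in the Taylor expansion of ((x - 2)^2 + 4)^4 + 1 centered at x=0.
Expand to order 6: ((x - 2)^2 + 4)^4 + 1 = 128·x^6 - 640·x^5 + 2176·x^4 - 5120·x^3 + 8192·x^2 - 8192·x + 4097 + O(x^7).
The coefficient of x^6 is 128.

Final answer: 128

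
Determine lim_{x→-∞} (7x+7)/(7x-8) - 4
Evaluate the dominant behaviour as x → -∞; each term tends to a finite value or vanishes.
Limit = -3.

Final answer: -3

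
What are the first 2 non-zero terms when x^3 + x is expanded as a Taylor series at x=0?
x^3 + x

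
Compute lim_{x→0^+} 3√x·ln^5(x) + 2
The product is a 0·∞ indeterminate form at x → 0⁺.
Rewrite the product as 3·ln^5(x) / x^(-1/2) and apply L'Hôpital, or use the standard hierarchy x^(-1/2) ≫ |ln x|^5 as x → 0⁺.
The indeterminate product → 0, so the limit = 2.

Final answer: 2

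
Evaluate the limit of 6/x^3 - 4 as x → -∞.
Evaluate the dominant behaviour as x → -∞; each term tends to a finite value or vanishes.
Limit = -4.

Final answer: -4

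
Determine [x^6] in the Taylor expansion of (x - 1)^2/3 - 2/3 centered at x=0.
Expand to order 6: (x - 1)^2/3 - 2/3 = x^2/3 - 2·x/3 - 1/3 + O(x^7).
The coefficient of x^6 is 0.

Final answer: 0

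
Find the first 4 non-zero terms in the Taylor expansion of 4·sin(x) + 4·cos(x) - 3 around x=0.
-2·x^3/3 - 2·x^2 + 4·x + 1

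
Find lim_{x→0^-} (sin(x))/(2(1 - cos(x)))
Both numerator and denominator → 0 as x → 0^-; this is a 0/0 indeterminate form.
Expand each to leading order near x = 0: numerator ~ x, denominator ~ x^2.
The limit of the ratio is -∞.

Final answer: -∞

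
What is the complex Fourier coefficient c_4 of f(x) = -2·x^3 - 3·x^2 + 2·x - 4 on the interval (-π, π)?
Compute the real Fourier coefficients first: a_4 = -3/4, b_4 = -11/8 + π^2.
Then c_4 = (a_4 − i·b_4)/2 = -3/8 - i·π^2/2 + 11·i/16.

Final answer: -3/8 - i·π^2/2 + 11·i/16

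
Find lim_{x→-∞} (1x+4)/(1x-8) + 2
Evaluate the dominant behaviour as x → -∞; each term tends to a finite value or vanishes.
Limit = 3.

Final answer: 3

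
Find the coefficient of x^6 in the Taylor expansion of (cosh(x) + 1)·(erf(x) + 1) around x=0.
Expand to order 6: (cosh(x) + 1)·(erf(x) + 1) = x^6/720 + 3·x^5/(20·√(π)) + x^4/24 - x^3/(3·√(π)) + x^2/2 + 4·x/√(π) + 2 + O(x^7).
The coefficient of x^6 is 1/720.

Final answer: 1/720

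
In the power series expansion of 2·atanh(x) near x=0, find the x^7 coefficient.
Expand to order 7: 2·atanh(x) = 2·x^7/7 + 2·x^5/5 + 2·x^3/3 + 2·x + O(x^8).
The coefficient of x^7 is 2/7.

Final answer: 2/7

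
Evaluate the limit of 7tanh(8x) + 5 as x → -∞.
Evaluate the dominant behaviour as x → -∞; each term tends to a finite value or vanishes.
Limit = -2.

Final answer: -2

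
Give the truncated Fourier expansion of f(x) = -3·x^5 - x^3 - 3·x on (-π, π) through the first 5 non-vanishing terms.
(-714 - 6·π^4 + 118·π^2)·sin(x) + (-14·π^2 + 24 + 3·π^4)·sin(2·x) + (-2·π^4 - 122/27 + 34·π^2/9)·sin(3·x) + (-11·π^2/8 + 129/64 + 3·π^4/2)·sin(4·x) + (-6·π^4/5 - 834/625 + 14·π^2/25)·sin(5·x)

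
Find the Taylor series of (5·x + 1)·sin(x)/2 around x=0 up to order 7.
-x^7/10080 + x^6/48 + x^5/240 - 5·x^4/12 - x^3/12 + 5·x^2/2 + x/2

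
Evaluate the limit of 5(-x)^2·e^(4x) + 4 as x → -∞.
The product is a 0·∞ indeterminate form at x → -∞.
Rewrite the product as 5(-x)^2 / e^(-4x) (an ∞/∞ form) and apply L'Hôpital, or use the standard hierarchy e^(4|x|) ≫ |(-x)^2| as x → -∞.
The indeterminate product → 0, so the limit = 4.

Final answer: 4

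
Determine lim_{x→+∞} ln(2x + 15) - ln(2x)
This is an ∞ − ∞ indeterminate form.
Combine the logarithms: ln(2x+15) − ln(2x) = ln((2x+15)/(2x)) = ln(1 + 15/(2x)) → ln(1) = 0.
Limit = 0.

Final answer: 0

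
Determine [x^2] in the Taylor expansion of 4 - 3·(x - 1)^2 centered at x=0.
Expand to order 2: 4 - 3·(x - 1)^2 = -3·x^2 + 6·x + 1 + O(x^3).
The coefficient of x^2 is -3.

Final answer: -3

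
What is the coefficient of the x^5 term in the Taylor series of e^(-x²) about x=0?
Expand to order 5: e^(-x²) = x^4/2 - x^2 + 1 + O(x^6).
The coefficient of x^5 is 0.

Final answer: 0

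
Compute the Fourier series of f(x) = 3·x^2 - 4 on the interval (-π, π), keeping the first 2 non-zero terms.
-12·cos(x) - 4 + π^2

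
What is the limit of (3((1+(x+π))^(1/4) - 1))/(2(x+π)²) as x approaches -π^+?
Both numerator and denominator → 0 as x → -π^+; this is a 0/0 indeterminate form.
Expand each to leading order near x = -π: numerator ~ 3·(x + π)/4, denominator ~ 2·(x + π)^2.
The limit of the ratio is ∞.

Final answer: ∞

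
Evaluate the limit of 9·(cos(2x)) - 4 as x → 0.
Direct substitution at x = 0 gives 5.

Final answer: 5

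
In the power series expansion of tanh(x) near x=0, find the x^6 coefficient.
Expand to order 6: tanh(x) = 2·x^5/15 - x^3/3 + x + O(x^7).
The coefficient of x^6 is 0.

Final answer: 0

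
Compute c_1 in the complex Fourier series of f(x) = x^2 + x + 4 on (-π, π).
Compute the real Fourier coefficients first: a_1 = -4, b_1 = 2.
Then c_1 = (a_1 − i·b_1)/2 = -2 - i.

Final answer: -2 - i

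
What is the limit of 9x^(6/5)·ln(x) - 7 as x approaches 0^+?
The product is a 0·∞ indeterminate form at x → 0⁺.
Rewrite the product as 9·ln(x) / x^(-6/5) and apply L'Hôpital, or use the standard hierarchy x^(-6/5) ≫ |ln x| as x → 0⁺.
The indeterminate product → 0, so the limit = -7.

Final answer: -7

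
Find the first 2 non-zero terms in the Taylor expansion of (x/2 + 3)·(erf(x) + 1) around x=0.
x·(1/2 + 6/√(π)) + 3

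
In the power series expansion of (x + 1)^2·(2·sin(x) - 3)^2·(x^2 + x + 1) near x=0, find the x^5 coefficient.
Expand to order 5: (x + 1)^2·(2·sin(x) - 3)^2·(x^2 + x + 1) = 39·x^5/10 - 19·x^4/3 - 7·x^3 + 4·x^2 + 15·x + 9 + O(x^6).
The coefficient of x^5 is 39/10.

Final answer: 39/10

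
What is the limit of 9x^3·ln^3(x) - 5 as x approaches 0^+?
The product is a 0·∞ indeterminate form at x → 0⁺.
Rewrite the product as 9·ln^3(x) / x^(-3) and apply L'Hôpital, or use the standard hierarchy x^(-3) ≫ |ln x|^3 as x → 0⁺.
The indeterminate product → 0, so the limit = -5.

Final answer: -5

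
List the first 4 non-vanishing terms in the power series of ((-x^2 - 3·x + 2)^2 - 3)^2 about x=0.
-108·x^3 + 154·x^2 - 24·x + 1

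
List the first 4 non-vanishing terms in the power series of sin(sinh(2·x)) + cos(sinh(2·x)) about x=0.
-2·x^4 - 2·x^2 + 2·x + 1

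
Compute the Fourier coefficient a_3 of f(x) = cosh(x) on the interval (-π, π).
a_3 = (1/π) ∫_{-π}^{π} f(x)·cos(3x) dx.
Evaluate the integral (use parity and integration by parts as needed): a_3 = -sinh(π)/(5·π).

Final answer: -sinh(π)/(5·π)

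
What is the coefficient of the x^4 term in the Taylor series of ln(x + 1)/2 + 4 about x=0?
Expand to order 4: ln(x + 1)/2 + 4 = -x^4/8 + x^3/6 - x^2/4 + x/2 + 4 + O(x^5).
The coefficient of x^4 is -1/8.

Final answer: -1/8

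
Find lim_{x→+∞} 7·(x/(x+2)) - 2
Evaluate the dominant behaviour as x → +∞; each term tends to a finite value or vanishes.
Limit = 5.

Final answer: 5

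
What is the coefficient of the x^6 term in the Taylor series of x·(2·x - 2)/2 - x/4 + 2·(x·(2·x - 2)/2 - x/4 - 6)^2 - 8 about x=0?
Expand to order 6: x·(2·x - 2)/2 - x/4 + 2·(x·(2·x - 2)/2 - x/4 - 6)^2 - 8 = 2·x^4 - 5·x^3 - 159·x^2/8 + 115·x/4 + 64 + O(x^7).
The coefficient of x^6 is 0.

Final answer: 0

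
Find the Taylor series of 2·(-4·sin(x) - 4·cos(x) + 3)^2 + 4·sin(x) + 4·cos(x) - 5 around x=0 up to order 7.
-1013·x^7/1260 + 11·x^6/180 + 49·x^5/6 - 11·x^4/6 - 106·x^3/3 + 22·x^2 + 20·x + 1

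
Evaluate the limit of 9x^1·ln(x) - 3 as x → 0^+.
The product is a 0·∞ indeterminate form at x → 0⁺.
Rewrite the product as 9·ln(x) / x^(-1) and apply L'Hôpital, or use the standard hierarchy x^(-1) ≫ |ln x| as x → 0⁺.
The indeterminate product → 0, so the limit = -3.

Final answer: -3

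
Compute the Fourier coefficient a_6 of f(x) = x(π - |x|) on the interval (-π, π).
a_6 = (1/π) ∫_{-π}^{π} f(x)·cos(6x) dx.
Evaluate the integral (use parity and integration by parts as needed): a_6 = 0.

Final answer: 0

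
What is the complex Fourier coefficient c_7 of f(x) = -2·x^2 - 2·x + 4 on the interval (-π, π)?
Compute the real Fourier coefficients first: a_7 = 8/49, b_7 = -4/7.
Then c_7 = (a_7 − i·b_7)/2 = 4/49 + 2·i/7.

Final answer: 4/49 + 2·i/7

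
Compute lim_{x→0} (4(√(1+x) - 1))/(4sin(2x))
Both numerator and denominator → 0 as x → 0; this is a 0/0 indeterminate form.
Expand each to leading order near x = 0: numerator ~ 2·x, denominator ~ 8·x.
The limit of the ratio is 1/4.

Final answer: 1/4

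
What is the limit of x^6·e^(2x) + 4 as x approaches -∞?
The product is a 0·∞ indeterminate form at x → -∞.
Rewrite the product as x^6 / e^(-2x) (an ∞/∞ form) and apply L'Hôpital, or use the standard hierarchy e^(2|x|) ≫ |x^6| as x → -∞.
The indeterminate product → 0, so the limit = 4.

Final answer: 4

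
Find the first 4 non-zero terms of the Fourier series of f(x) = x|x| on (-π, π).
(-8 + 2·π^2)·sin(x)/π - π·sin(2·x) + (-8 + 18·π^2)·sin(3·x)/(27·π) - π·sin(4·x)/2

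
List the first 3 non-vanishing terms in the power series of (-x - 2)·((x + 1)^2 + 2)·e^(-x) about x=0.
x^3/2 - x - 6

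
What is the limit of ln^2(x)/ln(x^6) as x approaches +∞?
This is an ∞/∞ indeterminate form as x → +∞.
Write ln(x^6) = 6·ln(x), reducing the quotient to ln(x)/6 → ∞.
Limit = ∞.

Final answer: ∞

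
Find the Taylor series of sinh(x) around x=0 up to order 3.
x^3/6 + x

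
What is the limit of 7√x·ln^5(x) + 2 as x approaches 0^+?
The product is a 0·∞ indeterminate form at x → 0⁺.
Rewrite the product as 7·ln^5(x) / x^(-1/2) and apply L'Hôpital, or use the standard hierarchy x^(-1/2) ≫ |ln x|^5 as x → 0⁺.
The indeterminate product → 0, so the limit = 2.

Final answer: 2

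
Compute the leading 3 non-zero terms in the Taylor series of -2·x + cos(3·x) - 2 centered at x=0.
-9·x^2/2 - 2·x - 1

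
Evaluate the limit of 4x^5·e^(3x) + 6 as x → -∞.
The product is a 0·∞ indeterminate form at x → -∞.
Rewrite the product as 4x^5 / e^(-3x) (an ∞/∞ form) and apply L'Hôpital, or use the standard hierarchy e^(3|x|) ≫ |x^5| as x → -∞.
The indeterminate product → 0, so the limit = 6.

Final answer: 6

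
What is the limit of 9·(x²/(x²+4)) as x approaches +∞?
Evaluate the dominant behaviour as x → +∞; each term tends to a finite value or vanishes.
Limit = 9.

Final answer: 9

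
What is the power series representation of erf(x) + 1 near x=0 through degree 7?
-x^7/(21·√(π)) + x^5/(5·√(π)) - 2·x^3/(3·√(π)) + 2·x/√(π) + 1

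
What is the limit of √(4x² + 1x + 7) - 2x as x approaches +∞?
As x → +∞: multiply by the conjugate to get (1x+7)/(√(4x²+1x+7)+2x); the denominator ~ 4x, so the limit is 1/4.
Limit = 1/4.

Final answer: 1/4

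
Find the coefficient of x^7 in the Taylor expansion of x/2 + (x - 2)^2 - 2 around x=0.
Expand to order 7: x/2 + (x - 2)^2 - 2 = x^2 - 7·x/2 + 2 + O(x^8).
The coefficient of x^7 is 0.

Final answer: 0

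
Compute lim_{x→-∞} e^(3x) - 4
Evaluate the dominant behaviour as x → -∞; each term tends to a finite value or vanishes.
Limit = -4.

Final answer: -4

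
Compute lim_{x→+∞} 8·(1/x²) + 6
Evaluate the dominant behaviour as x → +∞; each term tends to a finite value or vanishes.
Limit = 6.

Final answer: 6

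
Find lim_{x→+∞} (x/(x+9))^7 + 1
As x → +∞: x/(x+9) = 1/(1 + 9/x) → 1, and the 7th power of a limit-1 base also → 1; with the additive constant, 1 + 1 = 2.
Limit = 2.

Final answer: 2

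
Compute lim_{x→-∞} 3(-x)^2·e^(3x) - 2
The product is a 0·∞ indeterminate form at x → -∞.
Rewrite the product as 3(-x)^2 / e^(-3x) (an ∞/∞ form) and apply L'Hôpital, or use the standard hierarchy e^(3|x|) ≫ |(-x)^2| as x → -∞.
The indeterminate product → 0, so the limit = -2.

Final answer: -2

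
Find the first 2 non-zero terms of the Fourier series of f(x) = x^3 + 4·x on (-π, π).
(-4 + 2·π^2)·sin(x) + (-π^2 - 5/2)·sin(2·x)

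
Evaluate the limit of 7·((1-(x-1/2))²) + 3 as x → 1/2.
Direct substitution at x = 1/2 gives 10.

Final answer: 10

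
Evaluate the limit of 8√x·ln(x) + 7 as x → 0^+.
The product is a 0·∞ indeterminate form at x → 0⁺.
Rewrite the product as 8·ln(x) / x^(-1/2) and apply L'Hôpital, or use the standard hierarchy x^(-1/2) ≫ |ln x| as x → 0⁺.
The indeterminate product → 0, so the limit = 7.

Final answer: 7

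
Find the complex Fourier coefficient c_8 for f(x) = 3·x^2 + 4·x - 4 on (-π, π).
Compute the real Fourier coefficients first: a_8 = 3/16, b_8 = -1.
Then c_8 = (a_8 − i·b_8)/2 = 3/32 + i/2.

Final answer: 3/32 + i/2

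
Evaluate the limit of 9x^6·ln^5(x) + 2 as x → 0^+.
The product is a 0·∞ indeterminate form at x → 0⁺.
Rewrite the product as 9·ln^5(x) / x^(-6) and apply L'Hôpital, or use the standard hierarchy x^(-6) ≫ |ln x|^5 as x → 0⁺.
The indeterminate product → 0, so the limit = 2.

Final answer: 2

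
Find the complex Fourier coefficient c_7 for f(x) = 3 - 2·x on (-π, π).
Compute the real Fourier coefficients first: a_7 = 0, b_7 = -4/7.
Then c_7 = (a_7 − i·b_7)/2 = 2·i/7.

Final answer: 2·i/7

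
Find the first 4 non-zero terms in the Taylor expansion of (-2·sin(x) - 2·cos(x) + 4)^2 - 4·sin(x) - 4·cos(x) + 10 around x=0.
-2·x^3 + 10·x^2 - 12·x + 10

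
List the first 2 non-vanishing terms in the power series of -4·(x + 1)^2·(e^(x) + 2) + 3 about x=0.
-28·x - 9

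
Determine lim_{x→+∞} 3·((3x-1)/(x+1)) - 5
Evaluate the dominant behaviour as x → +∞; each term tends to a finite value or vanishes.
Limit = 4.

Final answer: 4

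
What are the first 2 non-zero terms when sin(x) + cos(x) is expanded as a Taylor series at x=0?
x + 1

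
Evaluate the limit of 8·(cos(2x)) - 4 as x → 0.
Direct substitution at x = 0 gives 4.

Final answer: 4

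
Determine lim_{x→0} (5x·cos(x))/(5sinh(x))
Both numerator and denominator → 0 as x → 0; this is a 0/0 indeterminate form.
Expand each to leading order near x = 0: numerator ~ 5·x, denominator ~ 5·x.
The limit of the ratio is 1.

Final answer: 1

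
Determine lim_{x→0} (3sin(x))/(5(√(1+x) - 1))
Both numerator and denominator → 0 as x → 0; this is a 0/0 indeterminate form.
Expand each to leading order near x = 0: numerator ~ 3·x, denominator ~ 5·x/2.
The limit of the ratio is 6/5.

Final answer: 6/5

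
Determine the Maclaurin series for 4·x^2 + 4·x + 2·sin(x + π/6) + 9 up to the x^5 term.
√(3)·x^5/120 + x^4/24 - √(3)·x^3/6 + 7·x^2/2 + x·(√(3) + 4) + 10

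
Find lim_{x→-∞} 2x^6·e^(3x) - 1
The product is a 0·∞ indeterminate form at x → -∞.
Rewrite the product as 2x^6 / e^(-3x) (an ∞/∞ form) and apply L'Hôpital, or use the standard hierarchy e^(3|x|) ≫ |x^6| as x → -∞.
The indeterminate product → 0, so the limit = -1.

Final answer: -1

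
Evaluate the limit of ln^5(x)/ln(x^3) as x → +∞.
This is an ∞/∞ indeterminate form as x → +∞.
Write ln(x^3) = 3·ln(x), reducing the quotient to ln^4(x)/3 → ∞.
Limit = ∞.

Final answer: ∞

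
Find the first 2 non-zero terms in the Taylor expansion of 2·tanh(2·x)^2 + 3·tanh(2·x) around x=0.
8·x^2 + 6·x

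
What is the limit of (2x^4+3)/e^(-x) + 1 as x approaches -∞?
The quotient is an ∞/∞ indeterminate form as x → -∞.
Compare growth rates of the dominant terms (exponentials ≫ polynomials ≫ logarithms), or apply L'Hôpital's rule; the quotient → 0.
Adding the constant: 0 + 1 = 1. Limit = 1.

Final answer: 1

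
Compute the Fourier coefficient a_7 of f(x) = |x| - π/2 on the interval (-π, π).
a_7 = (1/π) ∫_{-π}^{π} f(x)·cos(7x) dx.
Evaluate the integral (use parity and integration by parts as needed): a_7 = -4/(49·π).

Final answer: -4/(49·π)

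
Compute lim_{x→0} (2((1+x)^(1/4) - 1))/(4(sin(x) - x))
Both numerator and denominator → 0 as x → 0; this is a 0/0 indeterminate form.
Expand each to leading order near x = 0: numerator ~ x/2, denominator ~ -2·x^3/3.
The limit of the ratio is -∞.

Final answer: -∞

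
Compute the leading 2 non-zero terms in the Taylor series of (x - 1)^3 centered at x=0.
3·x - 1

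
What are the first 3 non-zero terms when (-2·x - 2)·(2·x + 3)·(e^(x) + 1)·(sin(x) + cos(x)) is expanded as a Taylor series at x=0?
-41·x^2 - 38·x - 12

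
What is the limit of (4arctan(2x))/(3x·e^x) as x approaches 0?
Both numerator and denominator → 0 as x → 0; this is a 0/0 indeterminate form.
Expand each to leading order near x = 0: numerator ~ 8·x, denominator ~ 3·x.
The limit of the ratio is 8/3.

Final answer: 8/3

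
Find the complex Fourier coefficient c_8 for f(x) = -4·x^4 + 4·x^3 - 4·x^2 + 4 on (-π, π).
Compute the real Fourier coefficients first: a_8 = -π^2/2 - 13/64, b_8 = 3/32 - π^2.
Then c_8 = (a_8 − i·b_8)/2 = -π^2/4 - 13/128 - 3·i/64 + i·π^2/2.

Final answer: -π^2/4 - 13/128 - 3·i/64 + i·π^2/2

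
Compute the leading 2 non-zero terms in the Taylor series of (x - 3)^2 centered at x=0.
9 - 6·x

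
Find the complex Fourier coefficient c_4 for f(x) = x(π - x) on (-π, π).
Compute the real Fourier coefficients first: a_4 = -1/4, b_4 = -π/2.
Then c_4 = (a_4 − i·b_4)/2 = -1/8 + i·π/4.

Final answer: -1/8 + i·π/4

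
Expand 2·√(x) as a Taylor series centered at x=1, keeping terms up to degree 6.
2 + (x - 1) - (x - 1)^2/4 + (x - 1)^3/8 - 5·(x - 1)^4/64 + 7·(x - 1)^5/128 - 21·(x - 1)^6/512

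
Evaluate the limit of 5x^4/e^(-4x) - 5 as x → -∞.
The quotient is an ∞/∞ indeterminate form as x → -∞.
Compare growth rates of the dominant terms (exponentials ≫ polynomials ≫ logarithms), or apply L'Hôpital's rule; the quotient → 0.
Adding the constant: 0 - 5 = -5. Limit = -5.

Final answer: -5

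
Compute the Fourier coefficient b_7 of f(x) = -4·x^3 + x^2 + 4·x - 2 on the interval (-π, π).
b_7 = (1/π) ∫_{-π}^{π} f(x)·sin(7x) dx.
Evaluate the integral (use parity and integration by parts as needed): b_7 = 440/343 - 8·π^2/7.

Final answer: 440/343 - 8·π^2/7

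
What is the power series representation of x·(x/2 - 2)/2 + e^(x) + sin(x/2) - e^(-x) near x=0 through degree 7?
17·x^7/43008 + 13·x^5/768 + 5·x^3/16 + x^2/4 + 3·x/2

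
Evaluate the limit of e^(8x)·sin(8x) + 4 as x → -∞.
Evaluate the dominant behaviour as x → -∞; each term tends to a finite value or vanishes.
Limit = 4.

Final answer: 4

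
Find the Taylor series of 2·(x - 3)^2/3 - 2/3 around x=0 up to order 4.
2·x^2/3 - 4·x + 16/3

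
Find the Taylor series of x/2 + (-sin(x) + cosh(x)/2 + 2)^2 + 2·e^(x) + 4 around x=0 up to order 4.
-x^4/12 + 2·x^3/3 + 13·x^2/4 - 5·x/2 + 49/4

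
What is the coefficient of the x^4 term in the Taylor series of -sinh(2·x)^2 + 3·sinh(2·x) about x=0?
Expand to order 4: -sinh(2·x)^2 + 3·sinh(2·x) = -16·x^4/3 + 4·x^3 - 4·x^2 + 6·x + O(x^5).
The coefficient of x^4 is -16/3.

Final answer: -16/3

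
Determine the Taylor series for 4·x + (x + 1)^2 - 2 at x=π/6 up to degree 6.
-1 + π^2/36 + π + (π/3 + 6)·(x - π/6) + (x - π/6)^2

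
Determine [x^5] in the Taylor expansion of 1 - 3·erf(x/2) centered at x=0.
Expand to order 5: 1 - 3·erf(x/2) = -3·x^5/(160·√(π)) + x^3/(4·√(π)) - 3·x/√(π) + 1 + O(x^6).
The coefficient of x^5 is -3/(160·√(π)).

Final answer: -3/(160·√(π))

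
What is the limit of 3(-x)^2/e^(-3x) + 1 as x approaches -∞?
The quotient is an ∞/∞ indeterminate form as x → -∞.
Compare growth rates of the dominant terms (exponentials ≫ polynomials ≫ logarithms), or apply L'Hôpital's rule; the quotient → 0.
Adding the constant: 0 + 1 = 1. Limit = 1.

Final answer: 1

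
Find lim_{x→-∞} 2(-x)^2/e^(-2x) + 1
The quotient is an ∞/∞ indeterminate form as x → -∞.
Compare growth rates of the dominant terms (exponentials ≫ polynomials ≫ logarithms), or apply L'Hôpital's rule; the quotient → 0.
Adding the constant: 0 + 1 = 1. Limit = 1.

Final answer: 1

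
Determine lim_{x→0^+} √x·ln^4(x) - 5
The product is a 0·∞ indeterminate form at x → 0⁺.
Rewrite the product as ln^4(x) / x^(-1/2) and apply L'Hôpital, or use the standard hierarchy x^(-1/2) ≫ |ln x|^4 as x → 0⁺.
The indeterminate product → 0, so the limit = -5.

Final answer: -5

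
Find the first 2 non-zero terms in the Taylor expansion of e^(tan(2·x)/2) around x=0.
x + 1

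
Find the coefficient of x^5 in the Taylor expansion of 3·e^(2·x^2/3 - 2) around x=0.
Expand to order 5: 3·e^(2·x^2/3 - 2) = 2·x^4·e^(-2)/3 + 2·x^2·e^(-2) + 3·e^(-2) + O(x^6).
The coefficient of x^5 is 0.

Final answer: 0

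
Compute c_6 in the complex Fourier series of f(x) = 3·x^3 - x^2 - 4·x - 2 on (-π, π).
Compute the real Fourier coefficients first: a_6 = -1/9, b_6 = 3/2 - π^2.
Then c_6 = (a_6 − i·b_6)/2 = -1/18 - 3·i/4 + i·π^2/2.

Final answer: -1/18 - 3·i/4 + i·π^2/2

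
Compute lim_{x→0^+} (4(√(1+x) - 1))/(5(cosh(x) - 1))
Both numerator and denominator → 0 as x → 0^+; this is a 0/0 indeterminate form.
Expand each to leading order near x = 0: numerator ~ 2·x, denominator ~ 5·x^2/2.
The limit of the ratio is ∞.

Final answer: ∞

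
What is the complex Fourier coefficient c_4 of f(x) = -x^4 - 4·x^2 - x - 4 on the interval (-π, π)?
Compute the real Fourier coefficients first: a_4 = -π^2/2 - 13/16, b_4 = 1/2.
Then c_4 = (a_4 − i·b_4)/2 = -π^2/4 - 13/32 - i/4.

Final answer: -π^2/4 - 13/32 - i/4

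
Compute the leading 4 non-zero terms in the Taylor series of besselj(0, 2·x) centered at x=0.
-x^6/36 + x^4/4 - x^2 + 1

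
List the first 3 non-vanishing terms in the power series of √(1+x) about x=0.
-x^2/8 + x/2 + 1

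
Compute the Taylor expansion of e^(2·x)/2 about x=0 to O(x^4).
2·x^3/3 + x^2 + x + 1/2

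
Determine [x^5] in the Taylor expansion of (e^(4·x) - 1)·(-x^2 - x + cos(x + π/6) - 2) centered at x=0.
Expand to order 5: (e^(4·x) - 1)·(-x^2 - x + cos(x + π/6) - 2) = x^5·(-646/15 + 101·√(3)/60) + x^4·(-45 + 10·√(3)/3) + x^3·(-112/3 + 13·√(3)/3) + x^2·(-22 + 4·√(3)) + x·(-8 + 2·√(3)) + O(x^6).
The coefficient of x^5 is -646/15 + 101·√(3)/60.

Final answer: -646/15 + 101·√(3)/60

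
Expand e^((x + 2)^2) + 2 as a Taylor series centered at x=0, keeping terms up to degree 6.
1847·x^6·e^(4)/90 + 106·x^5·e^(4)/5 + 115·x^4·e^(4)/6 + 44·x^3·e^(4)/3 + 9·x^2·e^(4) + 4·x·e^(4) + 2 + e^(4)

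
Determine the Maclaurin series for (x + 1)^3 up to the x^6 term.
x^3 + 3·x^2 + 3·x + 1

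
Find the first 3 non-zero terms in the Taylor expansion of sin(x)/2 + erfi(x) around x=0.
x^5·(1/240 + 1/(5·√(π))) + x^3·(-1/12 + 2/(3·√(π))) + x·(1/2 + 2/√(π))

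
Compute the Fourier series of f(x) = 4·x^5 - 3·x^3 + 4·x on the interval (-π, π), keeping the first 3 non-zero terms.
(-166·π^2 + 8·π^4 + 1004)·sin(x) + (-4·π^4 - 77/2 + 23·π^2)·sin(2·x) + (-214·π^2/27 + 644/81 + 8·π^4/3)·sin(3·x)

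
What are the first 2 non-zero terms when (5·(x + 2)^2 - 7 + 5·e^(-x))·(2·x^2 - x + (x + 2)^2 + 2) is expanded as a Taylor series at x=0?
144·x + 108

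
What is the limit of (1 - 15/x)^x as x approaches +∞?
As x → +∞: this is the defining limit (1 - 15/x)^x → e^(-15).
Limit = e^(-15).

Final answer: e^(-15)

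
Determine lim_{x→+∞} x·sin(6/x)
As x → +∞: let u = 6/x → 0⁺; then x·sin(6/x) = 6·sin(u)/u → 6·1 = 6.
Limit = 6.

Final answer: 6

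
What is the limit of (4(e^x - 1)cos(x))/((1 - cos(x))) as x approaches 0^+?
Both numerator and denominator → 0 as x → 0^+; this is a 0/0 indeterminate form.
Expand each to leading order near x = 0: numerator ~ 4·x, denominator ~ x^2/2.
The limit of the ratio is ∞.

Final answer: ∞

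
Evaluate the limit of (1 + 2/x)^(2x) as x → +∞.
As x → +∞: write (1 + 2/x)^(2x) = ((1 + 2/x)^x)^2 → (e^2)^2 = e^4.
Limit = e^(4).

Final answer: e^(4)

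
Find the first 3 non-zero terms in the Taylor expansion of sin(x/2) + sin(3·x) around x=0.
7777·x^5/3840 - 217·x^3/48 + 7·x/2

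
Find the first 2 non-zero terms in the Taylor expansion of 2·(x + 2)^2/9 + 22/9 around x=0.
8·x/9 + 10/3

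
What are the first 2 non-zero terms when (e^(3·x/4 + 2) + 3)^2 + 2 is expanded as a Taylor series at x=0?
3·x·(3 + e^(2))·e^(2)/2 + 2 + (3 + e^(2))^2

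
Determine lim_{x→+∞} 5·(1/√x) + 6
Evaluate the dominant behaviour as x → +∞; each term tends to a finite value or vanishes.
Limit = 6.

Final answer: 6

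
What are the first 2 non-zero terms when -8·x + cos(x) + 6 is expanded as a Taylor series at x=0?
7 - 8·x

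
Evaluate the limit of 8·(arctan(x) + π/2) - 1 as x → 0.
Direct substitution at x = 0 gives -1 + 4·π.

Final answer: -1 + 4·π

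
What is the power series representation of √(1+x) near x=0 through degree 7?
33·x^7/2048 - 21·x^6/1024 + 7·x^5/256 - 5·x^4/128 + x^3/16 - x^2/8 + x/2 + 1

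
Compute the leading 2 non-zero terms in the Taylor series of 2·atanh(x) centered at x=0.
2·x^3/3 + 2·x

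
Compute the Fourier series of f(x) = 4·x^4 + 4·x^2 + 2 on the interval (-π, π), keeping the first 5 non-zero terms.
(176 - 32·π^2)·cos(x) + (-8 + 8·π^2)·cos(2·x) + (16/27 - 32·π^2/9)·cos(3·x) + (1/4 + 2·π^2)·cos(4·x) + 2 + 4·π^2/3 + 4·π^4/5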